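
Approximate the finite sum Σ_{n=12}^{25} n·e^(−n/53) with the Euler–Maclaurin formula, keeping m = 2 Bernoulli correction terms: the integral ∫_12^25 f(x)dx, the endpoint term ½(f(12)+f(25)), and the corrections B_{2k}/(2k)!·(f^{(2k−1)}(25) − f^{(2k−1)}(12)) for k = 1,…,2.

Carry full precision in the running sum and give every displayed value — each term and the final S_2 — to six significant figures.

Integral: ∫_12^25 x·e^(−x/53) dx = 167.623.
Boundary: ½(f(12) + f(25)) = ½(9.56864 + 15.5985) = 12.5836.
So far: 180.206.
k=1: B_{2}/(2)! × [f^{(1)}(25) − f^{(1)}(12)] = 1/12 × (0.329630 − 0.616847) = -0.0239347.
After k=1: 180.182.
k=2: B_{4}/(4)! × [f^{(3)}(25) − f^{(3)}(12)] = −1/720 × (0.000561593 − 0.000787334) = 3.13530e-07.

S_2 ≈ 180.182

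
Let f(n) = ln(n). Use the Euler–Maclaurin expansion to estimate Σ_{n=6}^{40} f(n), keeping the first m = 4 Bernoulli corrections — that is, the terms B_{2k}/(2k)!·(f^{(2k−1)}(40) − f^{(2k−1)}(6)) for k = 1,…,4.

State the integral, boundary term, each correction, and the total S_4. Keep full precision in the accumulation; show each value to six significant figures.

Integral: ∫_6^40 ln(x) dx = 102.805.
Boundary: ½(f(6) + f(40)) = ½(1.79176 + 3.68888) = 2.74032.
So far: 105.545.
k=1: B_{2}/(2)! × [f^{(1)}(40) − f^{(1)}(6)] = 1/12 × (0.0250000 − 0.166667) = -0.0118056.
Partial sum through k=1: 105.533.
k=2: B_{4}/(4)! × [f^{(3)}(40) − f^{(3)}(6)] = −1/720 × (3.12500e-05 − 0.00925926) = 1.28167e-05.
Partial sum through k=2: 105.533.
k=3: B_{6}/(6)! × [f^{(5)}(40) − f^{(5)}(6)] = 1/30240 × (2.34375e-07 − 0.00308642) = -1.02056e-07.
Partial sum through k=3: 105.533.
k=4: B_{8}/(8)! × [f^{(7)}(40) − f^{(7)}(6)] = −1/1209600 × (4.39453e-09 − 0.00257202) = 2.12633e-09.

S_4 ≈ 105.533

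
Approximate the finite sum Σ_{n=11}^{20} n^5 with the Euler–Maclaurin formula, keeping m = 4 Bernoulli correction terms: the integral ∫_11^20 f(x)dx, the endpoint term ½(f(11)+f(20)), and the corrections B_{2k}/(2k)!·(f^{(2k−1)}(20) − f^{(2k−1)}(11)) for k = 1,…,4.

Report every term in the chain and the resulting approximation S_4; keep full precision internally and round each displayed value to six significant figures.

∫_11^20 x^5 dx evaluates to 1.03714e+07.
½[f(11) + f(20)] = ½[161051 + 3.20000e+06] = 1.68053e+06.
Integral + boundary = 1.20519e+07.
Correction k=1: B_{2}/2! · (f^{(1)}(20) − f^{(1)}(11)) = 1/12 · (800000 − 73205.0) = 60566.2.
Running total after k=1: 1.21125e+07.
Correction k=2: B_{4}/4! · (f^{(3)}(20) − f^{(3)}(11)) = −1/720 · (24000.0 − 7260.00) = -23.2500.
Running total after k=2: 1.21125e+07.
Correction k=3: B_{6}/6! · (f^{(5)}(20) − f^{(5)}(11)) = 1/30240 · (120.000 − 120.000) = 0.00000.
Running total after k=3: 1.21125e+07.
Correction k=4: B_{8}/8! · (f^{(7)}(20) − f^{(7)}(11)) = −1/1209600 · (0.00000 − 0.00000) = 0.00000.

S_4 ≈ 1.21125e+07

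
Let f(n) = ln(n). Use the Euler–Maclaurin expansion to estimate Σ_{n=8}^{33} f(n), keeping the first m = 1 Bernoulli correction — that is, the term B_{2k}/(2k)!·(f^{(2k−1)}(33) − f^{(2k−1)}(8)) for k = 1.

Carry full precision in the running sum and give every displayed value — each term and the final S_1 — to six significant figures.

∫_8^33 ln(x) dx evaluates to 73.7492.
Endpoint term: (f(8) + f(33))/2 = (2.07944 + 3.49651)/2 = 2.78797.
So far: 76.5372.
Correction k=1: B_{2}/2! · (f^{(1)}(33) − f^{(1)}(8)) = 1/12 · (0.0303030 − 0.125000) = -0.00789141.

S_1 ≈ 76.5293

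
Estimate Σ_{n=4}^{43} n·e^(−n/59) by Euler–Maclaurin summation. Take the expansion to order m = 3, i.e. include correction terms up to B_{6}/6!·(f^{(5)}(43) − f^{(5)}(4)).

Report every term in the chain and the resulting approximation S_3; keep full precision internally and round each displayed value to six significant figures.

∫_4^43 x·e^(−x/59) dx evaluates to 569.781.
½[f(4) + f(43)] = ½[3.73780 + 20.7467] = 12.2422.
So far: 582.024.
k=1: B_{2}/(2)! × [f^{(1)}(43) − f^{(1)}(4)] = 1/12 × (0.130842 − 0.871098) = -0.0616880.
After k=1: 581.962.
k=2: B_{4}/(4)! × [f^{(3)}(43) − f^{(3)}(4)] = −1/720 × (0.000314796 − 0.000787130) = 6.56019e-07.
After k=2: 581.962.
k=3: B_{6}/(6)! × [f^{(5)}(43) − f^{(5)}(4)] = 1/30240 × (1.70067e-07 − 3.80355e-07) = -6.95396e-12.

S_3 ≈ 581.962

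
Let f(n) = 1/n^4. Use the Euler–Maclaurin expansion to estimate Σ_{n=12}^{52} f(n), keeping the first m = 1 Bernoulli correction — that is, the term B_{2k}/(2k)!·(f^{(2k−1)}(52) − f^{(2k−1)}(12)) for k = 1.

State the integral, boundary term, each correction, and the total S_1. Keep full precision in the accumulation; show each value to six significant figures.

S_1 ≈ 0.000216050

The integral term ∫_12^52 1/x^4 dx = 0.000190531.
½[f(12) + f(52)] = ½[4.82253e-05 + 1.36769e-07] = 2.41810e-05.
So far: 0.000214712.
k=1: B_{2}/(2)! × [f^{(1)}(52) − f^{(1)}(12)] = 1/12 × (-1.05207e-08 − (-1.60751e-05)) = 1.33872e-06.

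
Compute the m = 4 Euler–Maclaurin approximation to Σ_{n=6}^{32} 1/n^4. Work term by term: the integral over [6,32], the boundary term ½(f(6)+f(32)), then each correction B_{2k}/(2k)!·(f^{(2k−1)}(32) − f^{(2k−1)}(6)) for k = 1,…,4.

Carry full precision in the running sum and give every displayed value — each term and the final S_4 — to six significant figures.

∫_6^32 1/x^4 dx evaluates to 0.00153304.
½[f(6) + f(32)] = ½[0.000771605 + 9.53674e-07] = 0.000386279.
So far: 0.00191932.
Order-1 term: 1/12 · (-1.19209e-07 − (-0.000514403)) = 4.28570e-05.
Running total after k=1: 0.00196217.
Order-2 term: −1/720 · (-3.49246e-09 − (-0.000428669)) = -5.95369e-07.
Running total after k=2: 0.00196158.
Order-3 term: 1/30240 · (-1.90994e-10 − (-0.000666819)) = 2.20509e-08.
Running total after k=3: 0.00196160.
Order-4 term: −1/1209600 · (-1.67866e-11 − (-0.00166705)) = -1.37818e-09.

S_4 ≈ 0.00196160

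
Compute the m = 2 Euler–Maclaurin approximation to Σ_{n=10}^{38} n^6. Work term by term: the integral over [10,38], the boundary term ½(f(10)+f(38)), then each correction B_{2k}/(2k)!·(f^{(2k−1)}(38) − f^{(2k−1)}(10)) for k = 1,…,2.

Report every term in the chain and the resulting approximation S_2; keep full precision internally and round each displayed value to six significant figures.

Integral: ∫_10^38 x^6 dx = 1.63437e+10.
½[f(10) + f(38)] = ½[1.00000e+06 + 3.01094e+09] = 1.50597e+09.
Integral + boundary = 1.78496e+10.
k=1: B_{2}/(2)! × [f^{(1)}(38) − f^{(1)}(10)] = 1/12 × (4.75411e+08 − 600000) = 3.95676e+07.
Running total after k=1: 1.78892e+10.
k=2: B_{4}/(4)! × [f^{(3)}(38) − f^{(3)}(10)] = −1/720 × (6.58464e+06 − 120000) = -8978.67.

S_2 ≈ 1.78892e+10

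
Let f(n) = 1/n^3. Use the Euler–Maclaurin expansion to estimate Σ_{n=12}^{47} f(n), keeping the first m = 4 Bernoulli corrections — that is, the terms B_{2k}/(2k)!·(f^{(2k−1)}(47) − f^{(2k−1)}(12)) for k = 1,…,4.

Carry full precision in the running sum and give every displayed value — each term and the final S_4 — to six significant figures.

Integral: ∫_12^47 1/x^3 dx = 0.00324588.
Endpoint term: (f(12) + f(47))/2 = (0.000578704 + 9.63178e-06)/2 = 0.000294168.
Integral + boundary = 0.00354004.
k=1: B_{2}/(2)! × [f^{(1)}(47) − f^{(1)}(12)] = 1/12 × (-6.14794e-07 − (-0.000144676)) = 1.20051e-05.
Running total after k=1: 0.00355205.
k=2: B_{4}/(4)! × [f^{(3)}(47) − f^{(3)}(12)] = −1/720 × (-5.56627e-09 − (-2.00939e-05)) = -2.79004e-08.
Running total after k=2: 0.00355202.
k=3: B_{6}/(6)! × [f^{(5)}(47) − f^{(5)}(12)] = 1/30240 × (-1.05832e-10 − (-5.86071e-06)) = 1.93803e-10.
Running total after k=3: 0.00355202.
k=4: B_{8}/(8)! × [f^{(7)}(47) − f^{(7)}(12)] = −1/1209600 × (-3.44949e-12 − (-2.93036e-06)) = -2.42258e-12.

S_4 ≈ 0.00355202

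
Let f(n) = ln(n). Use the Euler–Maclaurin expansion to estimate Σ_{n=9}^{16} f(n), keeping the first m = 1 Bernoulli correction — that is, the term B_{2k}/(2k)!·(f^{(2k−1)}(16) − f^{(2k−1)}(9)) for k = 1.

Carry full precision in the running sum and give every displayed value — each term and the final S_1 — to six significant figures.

S_1 ≈ 20.0673

∫_9^16 ln(x) dx evaluates to 17.5864.
½[f(9) + f(16)] = ½[2.19722 + 2.77259] = 2.48491.
Running total after boundary: 20.0713.
Order-1 term: 1/12 · (0.0625000 − 0.111111) = -0.00405093.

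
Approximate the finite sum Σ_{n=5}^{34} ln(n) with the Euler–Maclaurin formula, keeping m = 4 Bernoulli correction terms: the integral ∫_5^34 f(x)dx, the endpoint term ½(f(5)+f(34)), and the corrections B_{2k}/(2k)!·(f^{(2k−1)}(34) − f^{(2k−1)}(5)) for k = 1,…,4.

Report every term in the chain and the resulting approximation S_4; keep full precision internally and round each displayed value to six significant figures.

S_4 ≈ 85.4028

∫_5^34 ln(x) dx evaluates to 82.8491.
½[f(5) + f(34)] = ½[1.60944 + 3.52636] = 2.56790.
So far: 85.4170.
k=1: B_{2}/(2)! × [f^{(1)}(34) − f^{(1)}(5)] = 1/12 × (0.0294118 − 0.200000) = -0.0142157.
Running total after k=1: 85.4028.
k=2: B_{4}/(4)! × [f^{(3)}(34) − f^{(3)}(5)] = −1/720 × (5.08854e-05 − 0.0160000) = 2.21515e-05.
Running total after k=2: 85.4028.
k=3: B_{6}/(6)! × [f^{(5)}(34) − f^{(5)}(5)] = 1/30240 × (5.28222e-07 − 0.00768000) = -2.53951e-07.
Running total after k=3: 85.4028.
k=4: B_{8}/(8)! × [f^{(7)}(34) − f^{(7)}(5)] = −1/1209600 × (1.37082e-08 − 0.00921600) = 7.61904e-09.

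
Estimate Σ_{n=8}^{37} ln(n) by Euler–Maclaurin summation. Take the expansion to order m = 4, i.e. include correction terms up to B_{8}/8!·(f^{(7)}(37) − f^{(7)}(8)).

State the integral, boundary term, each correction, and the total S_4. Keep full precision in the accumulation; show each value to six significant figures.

The integral term ∫_8^37 ln(x) dx = 87.9684.
Endpoint term: (f(8) + f(37))/2 = (2.07944 + 3.61092)/2 = 2.84518.
Integral + boundary = 90.8136.
Correction k=1: B_{2}/2! · (f^{(1)}(37) − f^{(1)}(8)) = 1/12 · (0.0270270 − 0.125000) = -0.00816441.
After k=1: 90.8054.
Correction k=2: B_{4}/4! · (f^{(3)}(37) − f^{(3)}(8)) = −1/720 · (3.94843e-05 − 0.00390625) = 5.37051e-06.
After k=2: 90.8055.
Correction k=3: B_{6}/6! · (f^{(5)}(37) − f^{(5)}(8)) = 1/30240 · (3.46101e-07 − 0.000732422) = -2.42089e-08.
After k=3: 90.8055.
Correction k=4: B_{8}/8! · (f^{(7)}(37) − f^{(7)}(8)) = −1/1209600 · (7.58439e-09 − 0.000343323) = 2.83825e-10.

S_4 ≈ 90.8055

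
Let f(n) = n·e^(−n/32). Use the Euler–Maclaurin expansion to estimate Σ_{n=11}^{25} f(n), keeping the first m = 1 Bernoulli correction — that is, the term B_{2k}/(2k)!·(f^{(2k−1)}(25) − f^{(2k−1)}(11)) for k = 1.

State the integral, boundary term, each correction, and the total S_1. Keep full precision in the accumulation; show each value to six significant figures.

S_1 ≈ 150.235

The integral term ∫_11^25 x·e^(−x/32) dx = 140.642.
Boundary: ½(f(11) + f(25)) = ½(7.80017 + 11.4458) = 9.62300.
Integral + boundary = 150.265.
Order-1 term: 1/12 · (0.100151 − 0.465351) = -0.0304333.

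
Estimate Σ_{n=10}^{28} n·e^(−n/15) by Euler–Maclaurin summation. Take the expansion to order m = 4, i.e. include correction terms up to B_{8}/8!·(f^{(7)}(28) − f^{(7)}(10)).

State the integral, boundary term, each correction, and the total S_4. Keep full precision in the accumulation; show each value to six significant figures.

S_4 ≈ 97.4963

The integral term ∫_10^28 x·e^(−x/15) dx = 92.7897.
Endpoint term: (f(10) + f(28))/2 = (5.13417 + 4.32987)/2 = 4.73202.
Running total after boundary: 97.5218.
k=1: B_{2}/(2)! × [f^{(1)}(28) − f^{(1)}(10)] = 1/12 × (-0.134020 − 0.171139) = -0.0254299.
Partial sum through k=1: 97.4963.
k=2: B_{4}/(4)! × [f^{(3)}(28) − f^{(3)}(10)] = −1/720 × (0.000778919 − 0.00532433) = 6.31307e-06.
Partial sum through k=2: 97.4963.
k=3: B_{6}/(6)! × [f^{(5)}(28) − f^{(5)}(10)] = 1/30240 × (9.57103e-06 − 4.39468e-05) = -1.13677e-09.
Partial sum through k=3: 97.4963.
k=4: B_{8}/(8)! × [f^{(7)}(28) − f^{(7)}(10)] = −1/1209600 × (6.96897e-08 − 2.85466e-07) = 1.78387e-13.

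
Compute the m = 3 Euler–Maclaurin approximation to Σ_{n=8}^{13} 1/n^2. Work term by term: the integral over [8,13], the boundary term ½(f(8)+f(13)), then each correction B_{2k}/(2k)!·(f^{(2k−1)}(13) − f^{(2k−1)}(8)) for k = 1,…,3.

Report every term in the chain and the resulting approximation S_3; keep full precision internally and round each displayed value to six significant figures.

S_3 ≈ 0.0590967

∫_8^13 1/x^2 dx evaluates to 0.0480769.
Endpoint term: (f(8) + f(13))/2 = (0.0156250 + 0.00591716)/2 = 0.0107711.
So far: 0.0588480.
Correction k=1: B_{2}/2! · (f^{(1)}(13) − f^{(1)}(8)) = 1/12 · (-0.000910332 − (-0.00390625)) = 0.000249660.
Partial sum through k=1: 0.0590977.
Correction k=2: B_{4}/4! · (f^{(3)}(13) − f^{(3)}(8)) = −1/720 · (-6.46390e-05 − (-0.000732422)) = -9.27476e-07.
Partial sum through k=2: 0.0590967.
Correction k=3: B_{6}/6! · (f^{(5)}(13) − f^{(5)}(8)) = 1/30240 · (-1.14744e-05 − (-0.000343323)) = 1.09738e-08.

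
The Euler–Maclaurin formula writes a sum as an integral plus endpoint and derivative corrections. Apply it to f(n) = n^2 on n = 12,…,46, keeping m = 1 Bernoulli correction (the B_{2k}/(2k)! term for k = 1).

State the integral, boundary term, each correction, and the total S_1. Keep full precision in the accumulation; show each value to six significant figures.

S_1 ≈ 33005.0

Integral: ∫_12^46 x^2 dx = 31869.3.
Endpoint term: (f(12) + f(46))/2 = (144.000 + 2116.00)/2 = 1130.00.
Running total after boundary: 32999.3.
Correction k=1: B_{2}/2! · (f^{(1)}(46) − f^{(1)}(12)) = 1/12 · (92.0000 − 24.0000) = 5.66667.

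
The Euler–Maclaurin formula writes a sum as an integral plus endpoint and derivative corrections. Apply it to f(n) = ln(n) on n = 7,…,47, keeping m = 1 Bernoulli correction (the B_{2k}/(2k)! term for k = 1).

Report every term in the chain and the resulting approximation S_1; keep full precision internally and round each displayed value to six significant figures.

S_1 ≈ 130.223

Integral: ∫_7^47 ln(x) dx = 127.336.
½[f(7) + f(47)] = ½[1.94591 + 3.85015] = 2.89803.
Integral + boundary = 130.234.
Correction k=1: B_{2}/2! · (f^{(1)}(47) − f^{(1)}(7)) = 1/12 · (0.0212766 − 0.142857) = -0.0101317.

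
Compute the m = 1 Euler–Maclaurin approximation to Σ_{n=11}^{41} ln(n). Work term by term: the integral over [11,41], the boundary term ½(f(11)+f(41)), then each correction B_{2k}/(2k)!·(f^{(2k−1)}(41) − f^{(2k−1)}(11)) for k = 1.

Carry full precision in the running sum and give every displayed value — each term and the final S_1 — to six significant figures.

The integral term ∫_11^41 ln(x) dx = 95.8796.
½[f(11) + f(41)] = ½[2.39790 + 3.71357] = 3.05573.
So far: 98.9353.
Correction k=1: B_{2}/2! · (f^{(1)}(41) − f^{(1)}(11)) = 1/12 · (0.0243902 − 0.0909091) = -0.00554324.

S_1 ≈ 98.9298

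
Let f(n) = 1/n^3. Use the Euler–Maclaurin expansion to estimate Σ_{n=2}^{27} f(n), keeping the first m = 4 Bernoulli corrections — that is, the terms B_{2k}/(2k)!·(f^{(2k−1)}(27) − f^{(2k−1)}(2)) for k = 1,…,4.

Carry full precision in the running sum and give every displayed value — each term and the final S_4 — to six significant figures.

∫_2^27 1/x^3 dx evaluates to 0.124314.
Boundary: ½(f(2) + f(27)) = ½(0.125000 + 5.08053e-05) = 0.0625254.
Running total after boundary: 0.186840.
k=1: B_{2}/(2)! × [f^{(1)}(27) − f^{(1)}(2)] = 1/12 × (-5.64503e-06 − (-0.187500)) = 0.0156245.
Partial sum through k=1: 0.202464.
k=2: B_{4}/(4)! × [f^{(3)}(27) − f^{(3)}(2)] = −1/720 × (-1.54870e-07 − (-0.937500)) = -0.00130208.
Partial sum through k=2: 0.201162.
k=3: B_{6}/(6)! × [f^{(5)}(27) − f^{(5)}(2)] = 1/30240 × (-8.92258e-09 − (-9.84375)) = 0.000325521.
Partial sum through k=3: 0.201487.
k=4: B_{8}/(8)! × [f^{(7)}(27) − f^{(7)}(2)] = −1/1209600 × (-8.81242e-10 − (-177.188)) = -0.000146484.

S_4 ≈ 0.201341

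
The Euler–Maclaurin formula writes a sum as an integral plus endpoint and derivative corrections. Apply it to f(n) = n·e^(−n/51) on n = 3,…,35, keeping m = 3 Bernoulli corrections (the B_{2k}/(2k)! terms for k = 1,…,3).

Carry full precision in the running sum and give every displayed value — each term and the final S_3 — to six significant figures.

S_3 ≈ 398.713

The integral term ∫_3^35 x·e^(−x/51) dx = 388.549.
½[f(3) + f(35)] = ½[2.82862 + 17.6207] = 10.2247.
Running total after boundary: 398.774.
Correction k=1: B_{2}/2! · (f^{(1)}(35) − f^{(1)}(3)) = 1/12 · (0.157945 − 0.887410) = -0.0607888.
After k=1: 398.713.
Correction k=2: B_{4}/4! · (f^{(3)}(35) − f^{(3)}(3)) = −1/720 · (0.000447843 − 0.00106619) = 8.58813e-07.
After k=2: 398.713.
Correction k=3: B_{6}/6! · (f^{(5)}(35) − f^{(5)}(3)) = 1/30240 · (3.21016e-07 − 6.88657e-07) = -1.21574e-11.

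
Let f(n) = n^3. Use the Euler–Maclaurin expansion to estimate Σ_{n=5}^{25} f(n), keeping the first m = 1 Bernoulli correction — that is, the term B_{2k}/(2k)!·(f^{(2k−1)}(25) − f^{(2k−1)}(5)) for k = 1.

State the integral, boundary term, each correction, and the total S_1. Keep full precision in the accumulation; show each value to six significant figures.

The integral term ∫_5^25 x^3 dx = 97500.0.
Boundary: ½(f(5) + f(25)) = ½(125.000 + 15625.0) = 7875.00.
So far: 105375.
Order-1 term: 1/12 · (1875.00 − 75.0000) = 150.000.

S_1 ≈ 105525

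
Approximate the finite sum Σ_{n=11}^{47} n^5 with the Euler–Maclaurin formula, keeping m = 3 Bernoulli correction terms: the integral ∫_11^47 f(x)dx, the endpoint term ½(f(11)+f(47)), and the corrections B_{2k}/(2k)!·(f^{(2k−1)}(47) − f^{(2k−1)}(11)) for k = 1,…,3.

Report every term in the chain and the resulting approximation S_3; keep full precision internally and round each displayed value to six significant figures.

Integral: ∫_11^47 x^5 dx = 1.79624e+09.
Boundary: ½(f(11) + f(47)) = ½(161051 + 2.29345e+08) = 1.14753e+08.
So far: 1.91099e+09.
k=1: B_{2}/(2)! × [f^{(1)}(47) − f^{(1)}(11)] = 1/12 × (2.43984e+07 − 73205.0) = 2.02710e+06.
After k=1: 1.91302e+09.
k=2: B_{4}/(4)! × [f^{(3)}(47) − f^{(3)}(11)] = −1/720 × (132540 − 7260.00) = -174.000.
After k=2: 1.91302e+09.
k=3: B_{6}/(6)! × [f^{(5)}(47) − f^{(5)}(11)] = 1/30240 × (120.000 − 120.000) = 0.00000.

S_3 ≈ 1.91302e+09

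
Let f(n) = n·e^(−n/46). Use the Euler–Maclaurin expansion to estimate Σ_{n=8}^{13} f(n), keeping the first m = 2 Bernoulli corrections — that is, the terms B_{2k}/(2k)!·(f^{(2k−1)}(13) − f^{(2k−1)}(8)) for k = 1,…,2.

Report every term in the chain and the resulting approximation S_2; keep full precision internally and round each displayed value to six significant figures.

S_2 ≈ 49.8744

∫_8^13 x·e^(−x/46) dx evaluates to 41.6259.
½[f(8) + f(13)] = ½[6.72296 + 9.79959] = 8.26128.
Running total after boundary: 49.8872.
Correction k=1: B_{2}/2! · (f^{(1)}(13) − f^{(1)}(8)) = 1/12 · (0.540780 − 0.694219) = -0.0127865.
Running total after k=1: 49.8744.
Correction k=2: B_{4}/4! · (f^{(3)}(13) − f^{(3)}(8)) = −1/720 · (0.000968057 − 0.00112238) = 2.14339e-07.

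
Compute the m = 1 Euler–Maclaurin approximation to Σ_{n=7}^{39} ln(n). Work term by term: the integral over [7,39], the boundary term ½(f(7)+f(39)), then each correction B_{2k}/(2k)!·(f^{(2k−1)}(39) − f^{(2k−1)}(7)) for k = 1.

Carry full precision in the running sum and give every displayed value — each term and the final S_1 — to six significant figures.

S_1 ≈ 100.053

∫_7^39 ln(x) dx evaluates to 97.2575.
Boundary: ½(f(7) + f(39)) = ½(1.94591 + 3.66356) = 2.80474.
So far: 100.062.
Correction k=1: B_{2}/2! · (f^{(1)}(39) − f^{(1)}(7)) = 1/12 · (0.0256410 − 0.142857) = -0.00976801.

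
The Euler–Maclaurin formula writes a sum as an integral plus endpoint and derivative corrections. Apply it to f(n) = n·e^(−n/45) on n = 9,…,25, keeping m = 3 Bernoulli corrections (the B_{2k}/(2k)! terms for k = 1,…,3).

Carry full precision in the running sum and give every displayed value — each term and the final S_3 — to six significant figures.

S_3 ≈ 193.015

Integral: ∫_9^25 x·e^(−x/45) dx = 182.192.
½[f(9) + f(25)] = ½[7.36858 + 14.3438] = 10.8562.
So far: 193.049.
Correction k=1: B_{2}/2! · (f^{(1)}(25) − f^{(1)}(9)) = 1/12 · (0.255002 − 0.654985) = -0.0333319.
Running total after k=1: 193.015.
Correction k=2: B_{4}/4! · (f^{(3)}(25) − f^{(3)}(9)) = −1/720 · (0.000692597 − 0.00113207) = 6.10383e-07.
Running total after k=2: 193.015.
Correction k=3: B_{6}/6! · (f^{(5)}(25) − f^{(5)}(9)) = 1/30240 · (6.21860e-07 − 9.58368e-07) = -1.11279e-11.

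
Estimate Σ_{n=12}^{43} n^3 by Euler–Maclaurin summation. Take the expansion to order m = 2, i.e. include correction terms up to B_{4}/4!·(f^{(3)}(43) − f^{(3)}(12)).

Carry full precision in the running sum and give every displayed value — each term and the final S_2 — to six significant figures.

S_2 ≈ 890560

∫_12^43 x^3 dx evaluates to 849516.
Boundary: ½(f(12) + f(43)) = ½(1728.00 + 79507.0) = 40617.5.
Integral + boundary = 890134.
Correction k=1: B_{2}/2! · (f^{(1)}(43) − f^{(1)}(12)) = 1/12 · (5547.00 − 432.000) = 426.250.
Partial sum through k=1: 890560.
Correction k=2: B_{4}/4! · (f^{(3)}(43) − f^{(3)}(12)) = −1/720 · (6.00000 − 6.00000) = 0.00000.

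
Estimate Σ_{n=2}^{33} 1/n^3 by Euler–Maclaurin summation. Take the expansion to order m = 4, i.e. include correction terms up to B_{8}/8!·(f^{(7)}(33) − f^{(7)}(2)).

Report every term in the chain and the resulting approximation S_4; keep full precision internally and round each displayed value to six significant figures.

S_4 ≈ 0.201557

∫_2^33 1/x^3 dx evaluates to 0.124541.
Endpoint term: (f(2) + f(33))/2 = (0.125000 + 2.78265e-05)/2 = 0.0625139.
Running total after boundary: 0.187055.
Correction k=1: B_{2}/2! · (f^{(1)}(33) − f^{(1)}(2)) = 1/12 · (-2.52968e-06 − (-0.187500)) = 0.0156248.
Partial sum through k=1: 0.202680.
Correction k=2: B_{4}/4! · (f^{(3)}(33) − f^{(3)}(2)) = −1/720 · (-4.64588e-08 − (-0.937500)) = -0.00130208.
Partial sum through k=2: 0.201377.
Correction k=3: B_{6}/6! · (f^{(5)}(33) − f^{(5)}(2)) = 1/30240 · (-1.79180e-09 − (-9.84375)) = 0.000325521.
Partial sum through k=3: 0.201703.
Correction k=4: B_{8}/8! · (f^{(7)}(33) − f^{(7)}(2)) = −1/1209600 · (-1.18466e-10 − (-177.188)) = -0.000146484.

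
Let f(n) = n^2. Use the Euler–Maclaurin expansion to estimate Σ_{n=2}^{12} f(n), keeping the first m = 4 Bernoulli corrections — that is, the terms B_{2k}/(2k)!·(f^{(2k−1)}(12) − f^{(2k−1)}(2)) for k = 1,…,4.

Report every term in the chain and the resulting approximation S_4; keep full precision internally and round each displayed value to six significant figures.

Integral: ∫_2^12 x^2 dx = 573.333.
Endpoint term: (f(2) + f(12))/2 = (4.00000 + 144.000)/2 = 74.0000.
So far: 647.333.
k=1: B_{2}/(2)! × [f^{(1)}(12) − f^{(1)}(2)] = 1/12 × (24.0000 − 4.00000) = 1.66667.
After k=1: 649.000.
k=2: B_{4}/(4)! × [f^{(3)}(12) − f^{(3)}(2)] = −1/720 × (0.00000 − 0.00000) = 0.00000.
After k=2: 649.000.
k=3: B_{6}/(6)! × [f^{(5)}(12) − f^{(5)}(2)] = 1/30240 × (0.00000 − 0.00000) = 0.00000.
After k=3: 649.000.
k=4: B_{8}/(8)! × [f^{(7)}(12) − f^{(7)}(2)] = −1/1209600 × (0.00000 − 0.00000) = 0.00000.

S_4 ≈ 649.000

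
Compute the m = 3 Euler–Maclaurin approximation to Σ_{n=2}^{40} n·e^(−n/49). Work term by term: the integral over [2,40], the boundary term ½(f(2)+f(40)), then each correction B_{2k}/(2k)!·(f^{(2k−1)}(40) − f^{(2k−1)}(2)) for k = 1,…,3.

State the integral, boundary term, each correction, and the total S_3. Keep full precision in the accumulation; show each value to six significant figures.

Integral: ∫_2^40 x·e^(−x/49) dx = 471.262.
Endpoint term: (f(2) + f(40))/2 = (1.92001 + 17.6821)/2 = 9.80106.
Running total after boundary: 481.064.
Order-1 term: 1/12 · (0.0811933 − 0.920822) = -0.0699690.
Partial sum through k=1: 480.994.
Order-2 term: −1/720 · (0.000402040 − 0.00118319) = 1.08493e-06.
Partial sum through k=2: 480.994.
Order-3 term: 1/30240 · (3.20810e-07 − 8.25847e-07) = -1.67010e-11.

S_3 ≈ 480.994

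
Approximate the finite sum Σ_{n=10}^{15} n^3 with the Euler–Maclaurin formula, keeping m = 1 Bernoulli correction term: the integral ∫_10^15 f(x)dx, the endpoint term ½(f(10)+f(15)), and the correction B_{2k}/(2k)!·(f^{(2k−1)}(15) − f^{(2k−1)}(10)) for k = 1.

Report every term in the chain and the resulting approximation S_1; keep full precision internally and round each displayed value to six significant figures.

Integral: ∫_10^15 x^3 dx = 10156.2.
Boundary: ½(f(10) + f(15)) = ½(1000.00 + 3375.00) = 2187.50.
Running total after boundary: 12343.8.
k=1: B_{2}/(2)! × [f^{(1)}(15) − f^{(1)}(10)] = 1/12 × (675.000 − 300.000) = 31.2500.

S_1 ≈ 12375.0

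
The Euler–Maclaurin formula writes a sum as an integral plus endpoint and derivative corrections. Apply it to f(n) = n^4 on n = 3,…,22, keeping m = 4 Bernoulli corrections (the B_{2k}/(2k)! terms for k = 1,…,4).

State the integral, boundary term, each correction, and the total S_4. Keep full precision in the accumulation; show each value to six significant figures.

S_4 ≈ 1.15139e+06

The integral term ∫_3^22 x^4 dx = 1.03068e+06.
Boundary: ½(f(3) + f(22)) = ½(81.0000 + 234256) = 117168.
Running total after boundary: 1.14785e+06.
k=1: B_{2}/(2)! × [f^{(1)}(22) − f^{(1)}(3)] = 1/12 × (42592.0 − 108.000) = 3540.33.
Running total after k=1: 1.15139e+06.
k=2: B_{4}/(4)! × [f^{(3)}(22) − f^{(3)}(3)] = −1/720 × (528.000 − 72.0000) = -0.633333.
Running total after k=2: 1.15139e+06.
k=3: B_{6}/(6)! × [f^{(5)}(22) − f^{(5)}(3)] = 1/30240 × (0.00000 − 0.00000) = 0.00000.
Running total after k=3: 1.15139e+06.
k=4: B_{8}/(8)! × [f^{(7)}(22) − f^{(7)}(3)] = −1/1209600 × (0.00000 − 0.00000) = 0.00000.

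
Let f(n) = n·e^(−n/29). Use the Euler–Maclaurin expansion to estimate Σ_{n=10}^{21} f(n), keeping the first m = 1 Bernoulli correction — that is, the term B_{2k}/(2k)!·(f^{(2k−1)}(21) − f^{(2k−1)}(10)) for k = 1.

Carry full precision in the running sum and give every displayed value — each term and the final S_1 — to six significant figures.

∫_10^21 x·e^(−x/29) dx evaluates to 98.2590.
Endpoint term: (f(10) + f(21))/2 = (7.08342 + 10.1796)/2 = 8.63151.
Integral + boundary = 106.891.
k=1: B_{2}/(2)! × [f^{(1)}(21) − f^{(1)}(10)] = 1/12 × (0.133722 − 0.464086) = -0.0275304.

S_1 ≈ 106.863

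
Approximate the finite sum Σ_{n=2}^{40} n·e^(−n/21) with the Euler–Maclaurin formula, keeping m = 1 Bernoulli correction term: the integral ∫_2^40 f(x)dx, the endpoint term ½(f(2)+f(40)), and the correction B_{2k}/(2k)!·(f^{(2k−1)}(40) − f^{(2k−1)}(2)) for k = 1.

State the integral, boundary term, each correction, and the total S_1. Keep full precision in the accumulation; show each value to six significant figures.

S_1 ≈ 252.242

Integral: ∫_2^40 x·e^(−x/21) dx = 248.435.
Endpoint term: (f(2) + f(40))/2 = (1.81831 + 5.95432)/2 = 3.88632.
Running total after boundary: 252.322.
Order-1 term: 1/12 · (-0.134681 − 0.822570) = -0.0797709.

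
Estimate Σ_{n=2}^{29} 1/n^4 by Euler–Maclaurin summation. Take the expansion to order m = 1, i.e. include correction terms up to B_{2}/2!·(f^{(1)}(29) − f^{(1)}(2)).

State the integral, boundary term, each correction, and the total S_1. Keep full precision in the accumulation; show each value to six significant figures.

Integral: ∫_2^29 1/x^4 dx = 0.0416530.
Boundary: ½(f(2) + f(29)) = ½(0.0625000 + 1.41387e-06) = 0.0312507.
So far: 0.0729037.
k=1: B_{2}/(2)! × [f^{(1)}(29) − f^{(1)}(2)] = 1/12 × (-1.95016e-07 − (-0.125000)) = 0.0104167.

S_1 ≈ 0.0833204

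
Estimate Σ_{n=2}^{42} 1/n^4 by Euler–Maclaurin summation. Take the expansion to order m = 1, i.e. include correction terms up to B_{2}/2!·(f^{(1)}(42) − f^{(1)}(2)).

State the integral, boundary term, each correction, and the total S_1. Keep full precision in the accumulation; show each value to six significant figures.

∫_2^42 1/x^4 dx evaluates to 0.0416622.
Endpoint term: (f(2) + f(42))/2 = (0.0625000 + 3.21368e-07)/2 = 0.0312502.
Running total after boundary: 0.0729123.
k=1: B_{2}/(2)! × [f^{(1)}(42) − f^{(1)}(2)] = 1/12 × (-3.06065e-08 − (-0.125000)) = 0.0104167.

S_1 ≈ 0.0833290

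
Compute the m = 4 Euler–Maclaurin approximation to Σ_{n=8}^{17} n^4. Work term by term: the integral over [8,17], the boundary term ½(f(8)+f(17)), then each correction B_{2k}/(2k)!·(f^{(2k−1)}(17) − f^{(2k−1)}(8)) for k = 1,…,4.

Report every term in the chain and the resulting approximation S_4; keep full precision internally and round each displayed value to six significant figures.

S_4 ≈ 322693

∫_8^17 x^4 dx evaluates to 277418.
Endpoint term: (f(8) + f(17))/2 = (4096.00 + 83521.0)/2 = 43808.5.
So far: 321226.
k=1: B_{2}/(2)! × [f^{(1)}(17) − f^{(1)}(8)] = 1/12 × (19652.0 − 2048.00) = 1467.00.
Partial sum through k=1: 322693.
k=2: B_{4}/(4)! × [f^{(3)}(17) − f^{(3)}(8)] = −1/720 × (408.000 − 192.000) = -0.300000.
Partial sum through k=2: 322693.
k=3: B_{6}/(6)! × [f^{(5)}(17) − f^{(5)}(8)] = 1/30240 × (0.00000 − 0.00000) = 0.00000.
Partial sum through k=3: 322693.
k=4: B_{8}/(8)! × [f^{(7)}(17) − f^{(7)}(8)] = −1/1209600 × (0.00000 − 0.00000) = 0.00000.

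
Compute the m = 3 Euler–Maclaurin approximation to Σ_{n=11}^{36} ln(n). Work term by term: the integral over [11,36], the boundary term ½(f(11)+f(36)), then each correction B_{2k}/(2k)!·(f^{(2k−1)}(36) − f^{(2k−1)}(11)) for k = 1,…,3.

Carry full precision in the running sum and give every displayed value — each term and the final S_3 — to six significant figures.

S_3 ≈ 80.6153

∫_11^36 ln(x) dx evaluates to 77.6298.
Endpoint term: (f(11) + f(36))/2 = (2.39790 + 3.58352)/2 = 2.99071.
Integral + boundary = 80.6205.
k=1: B_{2}/(2)! × [f^{(1)}(36) − f^{(1)}(11)] = 1/12 × (0.0277778 − 0.0909091) = -0.00526094.
After k=1: 80.6153.
k=2: B_{4}/(4)! × [f^{(3)}(36) − f^{(3)}(11)] = −1/720 × (4.28669e-05 − 0.00150263) = 2.02745e-06.
After k=2: 80.6153.
k=3: B_{6}/(6)! × [f^{(5)}(36) − f^{(5)}(11)] = 1/30240 × (3.96916e-07 − 0.000149021) = -4.91482e-09.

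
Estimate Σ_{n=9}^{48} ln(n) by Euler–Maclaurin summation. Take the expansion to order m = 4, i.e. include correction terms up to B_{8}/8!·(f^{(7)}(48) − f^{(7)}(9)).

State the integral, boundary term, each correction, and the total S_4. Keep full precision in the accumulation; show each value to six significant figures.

∫_9^48 ln(x) dx evaluates to 127.043.
½[f(9) + f(48)] = ½[2.19722 + 3.87120] = 3.03421.
Integral + boundary = 130.077.
Order-1 term: 1/12 · (0.0208333 − 0.111111) = -0.00752315.
After k=1: 130.069.
Order-2 term: −1/720 · (1.80845e-05 − 0.00274348) = 3.78528e-06.
After k=2: 130.069.
Order-3 term: 1/30240 · (9.41901e-08 − 0.000406442) = -1.34374e-08.
After k=3: 130.069.
Order-4 term: −1/1209600 · (1.22643e-09 − 0.000150534) = 1.24448e-10.

S_4 ≈ 130.069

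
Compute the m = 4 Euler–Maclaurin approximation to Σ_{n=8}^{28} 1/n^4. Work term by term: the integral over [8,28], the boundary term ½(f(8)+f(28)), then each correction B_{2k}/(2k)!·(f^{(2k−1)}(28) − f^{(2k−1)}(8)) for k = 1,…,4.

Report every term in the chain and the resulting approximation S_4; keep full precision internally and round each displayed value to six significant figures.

∫_8^28 1/x^4 dx evaluates to 0.000635857.
Boundary: ½(f(8) + f(28)) = ½(0.000244141 + 1.62693e-06) = 0.000122884.
Running total after boundary: 0.000758741.
k=1: B_{2}/(2)! × [f^{(1)}(28) − f^{(1)}(8)] = 1/12 × (-2.32418e-07 − (-0.000122070)) = 1.01532e-05.
Running total after k=1: 0.000768894.
k=2: B_{4}/(4)! × [f^{(3)}(28) − f^{(3)}(8)] = −1/720 × (-8.89355e-09 − (-5.72205e-05)) = -7.94605e-08.
Running total after k=2: 0.000768814.
k=3: B_{6}/(6)! × [f^{(5)}(28) − f^{(5)}(8)] = 1/30240 × (-6.35253e-10 − (-5.00679e-05)) = 1.65566e-09.
Running total after k=3: 0.000768816.
k=4: B_{8}/(8)! × [f^{(7)}(28) − f^{(7)}(8)] = −1/1209600 × (-7.29245e-11 − (-7.04080e-05)) = -5.82076e-11.

S_4 ≈ 0.000768816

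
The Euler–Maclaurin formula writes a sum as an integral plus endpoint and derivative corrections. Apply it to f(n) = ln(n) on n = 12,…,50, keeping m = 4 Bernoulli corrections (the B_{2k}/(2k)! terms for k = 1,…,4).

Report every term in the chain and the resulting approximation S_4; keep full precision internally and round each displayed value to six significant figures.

S_4 ≈ 130.975

∫_12^50 ln(x) dx evaluates to 127.782.
Boundary: ½(f(12) + f(50)) = ½(2.48491 + 3.91202) = 3.19846.
Integral + boundary = 130.981.
k=1: B_{2}/(2)! × [f^{(1)}(50) − f^{(1)}(12)] = 1/12 × (0.0200000 − 0.0833333) = -0.00527778.
After k=1: 130.975.
k=2: B_{4}/(4)! × [f^{(3)}(50) − f^{(3)}(12)] = −1/720 × (1.60000e-05 − 0.00115741) = 1.58529e-06.
After k=2: 130.975.
k=3: B_{6}/(6)! × [f^{(5)}(50) − f^{(5)}(12)] = 1/30240 × (7.68000e-08 − 9.64506e-05) = -3.18696e-09.
After k=3: 130.975.
k=4: B_{8}/(8)! × [f^{(7)}(50) − f^{(7)}(12)] = −1/1209600 × (9.21600e-10 − 2.00939e-05) = 1.66112e-11.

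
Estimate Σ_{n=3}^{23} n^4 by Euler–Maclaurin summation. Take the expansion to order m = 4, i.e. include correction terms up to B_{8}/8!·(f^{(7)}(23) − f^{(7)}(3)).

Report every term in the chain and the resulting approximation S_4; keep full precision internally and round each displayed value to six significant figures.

S_4 ≈ 1.43123e+06

The integral term ∫_3^23 x^4 dx = 1.28722e+06.
½[f(3) + f(23)] = ½[81.0000 + 279841] = 139961.
Integral + boundary = 1.42718e+06.
k=1: B_{2}/(2)! × [f^{(1)}(23) − f^{(1)}(3)] = 1/12 × (48668.0 − 108.000) = 4046.67.
After k=1: 1.43123e+06.
k=2: B_{4}/(4)! × [f^{(3)}(23) − f^{(3)}(3)] = −1/720 × (552.000 − 72.0000) = -0.666667.
After k=2: 1.43123e+06.
k=3: B_{6}/(6)! × [f^{(5)}(23) − f^{(5)}(3)] = 1/30240 × (0.00000 − 0.00000) = 0.00000.
After k=3: 1.43123e+06.
k=4: B_{8}/(8)! × [f^{(7)}(23) − f^{(7)}(3)] = −1/1209600 × (0.00000 − 0.00000) = 0.00000.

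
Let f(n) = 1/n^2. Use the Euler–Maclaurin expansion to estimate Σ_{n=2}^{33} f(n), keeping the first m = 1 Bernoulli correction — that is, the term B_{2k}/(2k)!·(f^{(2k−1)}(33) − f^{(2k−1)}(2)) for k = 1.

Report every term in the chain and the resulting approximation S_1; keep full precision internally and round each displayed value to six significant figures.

Integral: ∫_2^33 1/x^2 dx = 0.469697.
Endpoint term: (f(2) + f(33))/2 = (0.250000 + 0.000918274)/2 = 0.125459.
Integral + boundary = 0.595156.
Order-1 term: 1/12 · (-5.56529e-05 − (-0.250000)) = 0.0208287.

S_1 ≈ 0.615985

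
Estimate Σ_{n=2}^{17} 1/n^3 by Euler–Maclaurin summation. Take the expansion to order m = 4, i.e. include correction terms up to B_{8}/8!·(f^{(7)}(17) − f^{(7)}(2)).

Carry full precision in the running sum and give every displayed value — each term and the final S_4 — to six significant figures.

S_4 ≈ 0.200371

The integral term ∫_2^17 1/x^3 dx = 0.123270.
Boundary: ½(f(2) + f(17)) = ½(0.125000 + 0.000203542) = 0.0626018.
So far: 0.185872.
Correction k=1: B_{2}/2! · (f^{(1)}(17) − f^{(1)}(2)) = 1/12 · (-3.59191e-05 − (-0.187500)) = 0.0156220.
After k=1: 0.201494.
Correction k=2: B_{4}/4! · (f^{(3)}(17) − f^{(3)}(2)) = −1/720 · (-2.48575e-06 − (-0.937500)) = -0.00130208.
After k=2: 0.200192.
Correction k=3: B_{6}/6! · (f^{(5)}(17) − f^{(5)}(2)) = 1/30240 · (-3.61251e-07 − (-9.84375)) = 0.000325521.
After k=3: 0.200517.
Correction k=4: B_{8}/8! · (f^{(7)}(17) − f^{(7)}(2)) = −1/1209600 · (-9.00003e-08 − (-177.188)) = -0.000146484.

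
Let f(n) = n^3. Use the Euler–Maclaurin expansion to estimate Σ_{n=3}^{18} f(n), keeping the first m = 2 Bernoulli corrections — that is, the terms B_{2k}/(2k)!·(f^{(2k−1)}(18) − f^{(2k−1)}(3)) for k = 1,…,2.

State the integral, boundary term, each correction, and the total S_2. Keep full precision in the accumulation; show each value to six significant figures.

S_2 ≈ 29232.0

Integral: ∫_3^18 x^3 dx = 26223.8.
Boundary: ½(f(3) + f(18)) = ½(27.0000 + 5832.00) = 2929.50.
Running total after boundary: 29153.2.
Order-1 term: 1/12 · (972.000 − 27.0000) = 78.7500.
After k=1: 29232.0.
Order-2 term: −1/720 · (6.00000 − 6.00000) = 0.00000.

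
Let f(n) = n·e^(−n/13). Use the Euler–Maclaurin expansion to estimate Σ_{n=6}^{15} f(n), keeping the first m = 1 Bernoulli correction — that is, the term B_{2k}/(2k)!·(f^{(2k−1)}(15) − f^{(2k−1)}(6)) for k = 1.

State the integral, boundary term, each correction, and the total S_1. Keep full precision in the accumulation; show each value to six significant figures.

S_1 ≈ 45.0983

Integral: ∫_6^15 x·e^(−x/13) dx = 40.8740.
½[f(6) + f(15)] = ½[3.78188 + 4.73132] = 4.25660.
Running total after boundary: 45.1306.
Order-1 term: 1/12 · (-0.0485263 − 0.339399) = -0.0323271.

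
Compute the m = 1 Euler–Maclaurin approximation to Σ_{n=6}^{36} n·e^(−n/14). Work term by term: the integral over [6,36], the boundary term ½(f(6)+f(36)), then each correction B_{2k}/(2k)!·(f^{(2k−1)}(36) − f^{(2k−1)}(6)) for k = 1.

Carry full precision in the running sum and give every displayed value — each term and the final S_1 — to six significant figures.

S_1 ≈ 132.193

Integral: ∫_6^36 x·e^(−x/14) dx = 128.905.
Endpoint term: (f(6) + f(36))/2 = (3.90863 + 2.75135)/2 = 3.32999.
Running total after boundary: 132.235.
k=1: B_{2}/(2)! × [f^{(1)}(36) − f^{(1)}(6)] = 1/12 × (-0.120098 − 0.372251) = -0.0410291.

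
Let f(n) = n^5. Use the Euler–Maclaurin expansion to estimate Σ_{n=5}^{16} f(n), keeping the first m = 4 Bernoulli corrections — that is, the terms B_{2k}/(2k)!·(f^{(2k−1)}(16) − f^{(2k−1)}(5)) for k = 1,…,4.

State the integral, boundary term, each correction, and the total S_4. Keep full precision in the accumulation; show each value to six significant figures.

Integral: ∫_5^16 x^5 dx = 2.79360e+06.
Boundary: ½(f(5) + f(16)) = ½(3125.00 + 1.04858e+06) = 525850.
Running total after boundary: 3.31945e+06.
k=1: B_{2}/(2)! × [f^{(1)}(16) − f^{(1)}(5)] = 1/12 × (327680 − 3125.00) = 27046.2.
Partial sum through k=1: 3.34650e+06.
k=2: B_{4}/(4)! × [f^{(3)}(16) − f^{(3)}(5)] = −1/720 × (15360.0 − 1500.00) = -19.2500.
Partial sum through k=2: 3.34648e+06.
k=3: B_{6}/(6)! × [f^{(5)}(16) − f^{(5)}(5)] = 1/30240 × (120.000 − 120.000) = 0.00000.
Partial sum through k=3: 3.34648e+06.
k=4: B_{8}/(8)! × [f^{(7)}(16) − f^{(7)}(5)] = −1/1209600 × (0.00000 − 0.00000) = 0.00000.

S_4 ≈ 3.34648e+06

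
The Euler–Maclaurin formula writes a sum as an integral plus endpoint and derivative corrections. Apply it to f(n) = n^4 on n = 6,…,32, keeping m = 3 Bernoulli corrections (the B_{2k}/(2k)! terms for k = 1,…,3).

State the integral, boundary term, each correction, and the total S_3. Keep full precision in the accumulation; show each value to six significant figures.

Integral: ∫_6^32 x^4 dx = 6.70933e+06.
Endpoint term: (f(6) + f(32))/2 = (1296.00 + 1.04858e+06)/2 = 524936.
Integral + boundary = 7.23427e+06.
Correction k=1: B_{2}/2! · (f^{(1)}(32) − f^{(1)}(6)) = 1/12 · (131072 − 864.000) = 10850.7.
After k=1: 7.24512e+06.
Correction k=2: B_{4}/4! · (f^{(3)}(32) − f^{(3)}(6)) = −1/720 · (768.000 − 144.000) = -0.866667.
After k=2: 7.24512e+06.
Correction k=3: B_{6}/6! · (f^{(5)}(32) − f^{(5)}(6)) = 1/30240 · (0.00000 − 0.00000) = 0.00000.

S_3 ≈ 7.24512e+06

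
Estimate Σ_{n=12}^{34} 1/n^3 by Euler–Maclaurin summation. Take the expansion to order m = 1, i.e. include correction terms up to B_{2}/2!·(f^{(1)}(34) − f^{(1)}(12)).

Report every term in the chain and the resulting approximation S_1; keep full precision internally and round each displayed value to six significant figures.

∫_12^34 1/x^3 dx evaluates to 0.00303970.
Boundary: ½(f(12) + f(34)) = ½(0.000578704 + 2.54427e-05) = 0.000302073.
Running total after boundary: 0.00334177.
k=1: B_{2}/(2)! × [f^{(1)}(34) − f^{(1)}(12)] = 1/12 × (-2.24494e-06 − (-0.000144676)) = 1.18692e-05.

S_1 ≈ 0.00335364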